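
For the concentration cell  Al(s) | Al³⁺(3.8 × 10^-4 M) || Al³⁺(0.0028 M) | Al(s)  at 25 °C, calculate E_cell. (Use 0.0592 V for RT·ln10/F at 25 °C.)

Both half-cells are Al³⁺/Al, so E°_cell = 0. The concentrated side is the cathode; the cell reaction moves Al³⁺ from high to low concentration with n = 3.
Q = [Al³⁺]_dilute/[Al³⁺]_conc = 3.8 × 10^-4/0.0028 = 0.136.
E = 0 − (0.0592/3) log Q = −(0.0592/3)(-0.867) = 0.0171 V.

0.017 V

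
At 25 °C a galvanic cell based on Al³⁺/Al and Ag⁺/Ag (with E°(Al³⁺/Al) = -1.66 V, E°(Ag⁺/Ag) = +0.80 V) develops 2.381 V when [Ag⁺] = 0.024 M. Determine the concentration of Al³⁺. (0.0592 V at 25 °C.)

From the Nernst equation, log Q = n(E° − E)/0.0592 = 3(2.46 − 2.381)/0.0592 = 4.003, so Q = 1.01 × 10^4.
With Q = [Al³⁺]/[Ag⁺]^3 and the known concentrations, [Al³⁺] in the numerator gives [Al³⁺] = 0.14 M.

0.14 M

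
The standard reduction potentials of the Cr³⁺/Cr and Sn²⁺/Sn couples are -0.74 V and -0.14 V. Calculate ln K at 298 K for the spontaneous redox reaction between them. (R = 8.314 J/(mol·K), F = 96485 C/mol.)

E°_cell = -0.14 − (-0.74) = 0.60 V, with n = 6 electrons transferred.
At equilibrium E = 0, so the Nernst equation gives ln K = nFE°/RT = (6)(96485)(0.60)/((8.314)(298)) = 140.20.

ln K = 140.2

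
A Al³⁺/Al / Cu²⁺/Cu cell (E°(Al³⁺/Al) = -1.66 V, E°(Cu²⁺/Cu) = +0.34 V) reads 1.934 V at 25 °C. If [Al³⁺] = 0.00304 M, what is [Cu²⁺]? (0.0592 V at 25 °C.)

1.2 × 10^-4 M

From the Nernst equation, log Q = n(E° − E)/0.0592 = 6(2.00 − 1.934)/0.0592 = 6.689, so Q = 4.89 × 10^6.
With Q = [Al³⁺]^2/[Cu²⁺]^3 and the known concentrations, [Cu²⁺]^3 in the denominator gives [Cu²⁺] = 1.2 × 10^-4 M.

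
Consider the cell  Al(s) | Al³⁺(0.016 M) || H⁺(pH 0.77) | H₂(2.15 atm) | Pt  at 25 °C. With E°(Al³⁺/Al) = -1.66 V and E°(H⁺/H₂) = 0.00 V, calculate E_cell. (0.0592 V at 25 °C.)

1.64 V

The hydrogen couple is the cathode, so E°_cell = 1.66 V; n = 6.
[H⁺] = 10^(−0.77) = 0.17 M, and Q = [Al³⁺]^2·P(H₂)^3 / [H⁺]^6 = 106.
E = E° − (0.0592/6) log Q = 1.66 − (0.0592/6)(2.026) = 1.640 V.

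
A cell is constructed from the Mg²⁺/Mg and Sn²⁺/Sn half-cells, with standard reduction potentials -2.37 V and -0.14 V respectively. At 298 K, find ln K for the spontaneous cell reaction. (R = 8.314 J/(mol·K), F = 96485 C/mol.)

ln K = 173.7

E°_cell = -0.14 − (-2.37) = 2.23 V, with n = 2 electrons transferred.
At equilibrium E = 0, so the Nernst equation gives ln K = nFE°/RT = (2)(96485)(2.23)/((8.314)(298)) = 173.69.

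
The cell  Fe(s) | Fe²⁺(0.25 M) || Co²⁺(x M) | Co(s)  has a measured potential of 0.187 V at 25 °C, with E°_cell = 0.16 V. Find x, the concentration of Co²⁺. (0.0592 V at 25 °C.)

2.0 M

From the Nernst equation, log Q = n(E° − E)/0.0592 = 2(0.16 − 0.187)/0.0592 = -0.912, so Q = 0.122.
With Q = [Fe²⁺]/[Co²⁺] and the known concentrations, [Co²⁺] in the denominator gives [Co²⁺] = 2.0 M.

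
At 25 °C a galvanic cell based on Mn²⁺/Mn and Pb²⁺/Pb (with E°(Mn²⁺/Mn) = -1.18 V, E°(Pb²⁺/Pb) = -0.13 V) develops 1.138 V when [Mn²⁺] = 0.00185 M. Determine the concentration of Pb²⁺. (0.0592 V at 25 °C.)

From the Nernst equation, log Q = n(E° − E)/0.0592 = 2(1.05 − 1.138)/0.0592 = -2.973, so Q = 0.00106.
With Q = [Mn²⁺]/[Pb²⁺] and the known concentrations, [Pb²⁺] in the denominator gives [Pb²⁺] = 1.7 M.

1.7 M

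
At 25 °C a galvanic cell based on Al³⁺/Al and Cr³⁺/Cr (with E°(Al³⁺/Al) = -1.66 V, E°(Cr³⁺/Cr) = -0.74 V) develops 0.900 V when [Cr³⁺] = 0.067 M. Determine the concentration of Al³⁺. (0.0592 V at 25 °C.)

From the Nernst equation, log Q = n(E° − E)/0.0592 = 3(0.92 − 0.900)/0.0592 = 1.014, so Q = 10.3.
With Q = [Al³⁺]/[Cr³⁺] and the known concentrations, [Al³⁺] in the numerator gives [Al³⁺] = 0.69 M.

0.69 M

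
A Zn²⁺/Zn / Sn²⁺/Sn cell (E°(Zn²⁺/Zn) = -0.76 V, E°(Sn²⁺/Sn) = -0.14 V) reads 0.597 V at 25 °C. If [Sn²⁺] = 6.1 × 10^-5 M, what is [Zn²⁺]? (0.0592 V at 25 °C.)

3.7 × 10^-4 M

From the Nernst equation, log Q = n(E° − E)/0.0592 = 2(0.62 − 0.597)/0.0592 = 0.777, so Q = 5.98.
With Q = [Zn²⁺]/[Sn²⁺] and the known concentrations, [Zn²⁺] in the numerator gives [Zn²⁺] = 3.7 × 10^-4 M.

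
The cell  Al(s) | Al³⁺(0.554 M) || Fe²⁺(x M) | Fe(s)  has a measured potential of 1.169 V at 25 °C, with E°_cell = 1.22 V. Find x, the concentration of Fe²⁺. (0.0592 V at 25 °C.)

From the Nernst equation, log Q = n(E° − E)/0.0592 = 6(1.22 − 1.169)/0.0592 = 5.169, so Q = 1.48 × 10^5.
With Q = [Al³⁺]^2/[Fe²⁺]^3 and the known concentrations, [Fe²⁺]^3 in the denominator gives [Fe²⁺] = 0.013 M.

0.013 M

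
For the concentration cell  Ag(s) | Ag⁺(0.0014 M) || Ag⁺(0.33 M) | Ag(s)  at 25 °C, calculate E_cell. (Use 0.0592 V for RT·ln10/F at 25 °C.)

0.14 V

Both half-cells are Ag⁺/Ag, so E°_cell = 0. The concentrated side is the cathode; the cell reaction moves Ag⁺ from high to low concentration with n = 1.
Q = [Ag⁺]_dilute/[Ag⁺]_conc = 0.0014/0.33 = 0.00424.
E = 0 − (0.0592/1) log Q = −(0.0592/1)(-2.372) = 0.1404 V.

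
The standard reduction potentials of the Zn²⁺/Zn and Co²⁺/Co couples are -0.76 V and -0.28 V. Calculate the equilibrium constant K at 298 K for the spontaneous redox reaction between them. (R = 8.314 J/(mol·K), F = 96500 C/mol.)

E°_cell = -0.28 − (-0.76) = 0.48 V, with n = 2 electrons transferred.
At equilibrium E = 0, so the Nernst equation gives ln K = nFE°/RT = (2)(96500)(0.48)/((8.314)(298)) = 37.39.
K = e^37.39 = 1.7 × 10^16.

1.7 × 10^16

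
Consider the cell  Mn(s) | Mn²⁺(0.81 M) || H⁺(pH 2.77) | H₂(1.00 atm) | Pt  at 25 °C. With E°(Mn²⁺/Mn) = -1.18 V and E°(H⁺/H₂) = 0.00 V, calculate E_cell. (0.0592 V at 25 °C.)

The hydrogen couple is the cathode, so E°_cell = 1.18 V; n = 2.
[H⁺] = 10^(−2.77) = 0.0017 M, and Q = [Mn²⁺]·P(H₂) / [H⁺]^2 = 2.81 × 10^5.
E = E° − (0.0592/2) log Q = 1.18 − (0.0592/2)(5.448) = 1.019 V.

1.02 V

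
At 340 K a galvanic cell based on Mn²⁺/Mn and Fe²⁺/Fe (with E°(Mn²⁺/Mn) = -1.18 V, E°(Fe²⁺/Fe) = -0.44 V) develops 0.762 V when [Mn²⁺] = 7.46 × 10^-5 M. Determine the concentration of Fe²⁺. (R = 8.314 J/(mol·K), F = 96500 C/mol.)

3.4 × 10^-4 M

From the Nernst equation, ln Q = nF(E° − E)/RT = 2×96500×(0.74 − 0.762)/(8.314×340) = -1.502, so Q = 0.223.
With Q = [Mn²⁺]/[Fe²⁺] and the known concentrations, [Fe²⁺] in the denominator gives [Fe²⁺] = 3.4 × 10^-4 M.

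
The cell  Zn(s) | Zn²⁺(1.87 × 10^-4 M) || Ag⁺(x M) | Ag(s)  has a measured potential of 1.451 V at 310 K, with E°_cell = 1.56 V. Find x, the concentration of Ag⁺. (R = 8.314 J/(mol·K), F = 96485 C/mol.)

2.3 × 10^-4 M

From the Nernst equation, ln Q = nF(E° − E)/RT = 2×96485×(1.56 − 1.451)/(8.314×310) = 8.161, so Q = 3500.
With Q = [Zn²⁺]/[Ag⁺]^2 and the known concentrations, [Ag⁺]^2 in the denominator gives [Ag⁺] = 2.3 × 10^-4 M.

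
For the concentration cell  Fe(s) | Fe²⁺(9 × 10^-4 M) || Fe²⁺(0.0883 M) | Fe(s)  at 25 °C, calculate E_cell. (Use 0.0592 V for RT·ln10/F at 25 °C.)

Both half-cells are Fe²⁺/Fe, so E°_cell = 0. The concentrated side is the cathode; the cell reaction moves Fe²⁺ from high to low concentration with n = 2.
Q = [Fe²⁺]_dilute/[Fe²⁺]_conc = 9 × 10^-4/0.0883 = 0.0102.
E = 0 − (0.0592/2) log Q = −(0.0592/2)(-1.992) = 0.0590 V.

0.059 V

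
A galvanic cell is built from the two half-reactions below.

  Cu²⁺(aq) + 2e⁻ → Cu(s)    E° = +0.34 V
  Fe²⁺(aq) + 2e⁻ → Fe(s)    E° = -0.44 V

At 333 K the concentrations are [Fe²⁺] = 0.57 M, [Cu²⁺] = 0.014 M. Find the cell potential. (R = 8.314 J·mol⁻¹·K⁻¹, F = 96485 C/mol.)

0.727 V

The Cu²⁺/Cu couple has the higher reduction potential and acts as the cathode, so E°_cell = +0.34 − (-0.44) = 0.78 V.
Balancing electrons gives n = 2; the reaction quotient is Q = [Fe²⁺]/[Cu²⁺] = 40.7.
E = E° − (RT/nF) ln Q = 0.78 − (8.314×333)/(2×96485) × (3.707) = 0.780 − 0.053 = 0.727 V.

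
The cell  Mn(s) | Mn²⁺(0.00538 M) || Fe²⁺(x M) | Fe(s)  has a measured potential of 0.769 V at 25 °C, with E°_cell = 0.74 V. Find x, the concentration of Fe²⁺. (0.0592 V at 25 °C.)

0.051 M

From the Nernst equation, log Q = n(E° − E)/0.0592 = 2(0.74 − 0.769)/0.0592 = -0.980, so Q = 0.105.
With Q = [Mn²⁺]/[Fe²⁺] and the known concentrations, [Fe²⁺] in the denominator gives [Fe²⁺] = 0.051 M.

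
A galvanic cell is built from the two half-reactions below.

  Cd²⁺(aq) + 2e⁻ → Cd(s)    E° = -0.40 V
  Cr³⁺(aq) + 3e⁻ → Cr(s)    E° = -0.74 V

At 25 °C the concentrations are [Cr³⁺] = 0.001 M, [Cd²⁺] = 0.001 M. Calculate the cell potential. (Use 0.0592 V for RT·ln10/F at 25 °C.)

0.310 V

The Cd²⁺/Cd couple has the higher reduction potential and acts as the cathode, so E°_cell = -0.40 − (-0.74) = 0.34 V.
Balancing electrons gives n = 6; the reaction quotient is Q = [Cr³⁺]^2/[Cd²⁺]^3 = 1000.
At 25 °C, E = E° − (0.0592/n) log Q = 0.34 − (0.0592/6)(3.000) = 0.340 − 0.030 = 0.310 V.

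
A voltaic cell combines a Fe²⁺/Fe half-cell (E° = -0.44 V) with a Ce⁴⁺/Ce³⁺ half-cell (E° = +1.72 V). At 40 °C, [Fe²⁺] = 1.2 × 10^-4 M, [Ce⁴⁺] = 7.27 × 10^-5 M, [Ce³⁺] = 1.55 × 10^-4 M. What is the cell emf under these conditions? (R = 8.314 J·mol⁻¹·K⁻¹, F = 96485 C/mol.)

The Ce⁴⁺/Ce³⁺ couple has the higher reduction potential and acts as the cathode, so E°_cell = +1.72 − (-0.44) = 2.16 V.
Balancing electrons gives n = 2; the reaction quotient is Q = [Fe²⁺]·[Ce³⁺]^2/[Ce⁴⁺]^2 = 5.45 × 10^-4.
E = E° − (RT/nF) ln Q = 2.16 − (8.314×313)/(2×96485) × (-7.514) = 2.160 + 0.101 = 2.261 V.

2.26 V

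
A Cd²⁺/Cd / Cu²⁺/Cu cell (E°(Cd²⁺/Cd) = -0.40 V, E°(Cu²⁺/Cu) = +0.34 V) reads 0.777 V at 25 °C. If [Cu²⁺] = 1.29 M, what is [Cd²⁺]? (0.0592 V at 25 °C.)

0.073 M

From the Nernst equation, log Q = n(E° − E)/0.0592 = 2(0.74 − 0.777)/0.0592 = -1.250, so Q = 0.0562.
With Q = [Cd²⁺]/[Cu²⁺] and the known concentrations, [Cd²⁺] in the numerator gives [Cd²⁺] = 0.073 M.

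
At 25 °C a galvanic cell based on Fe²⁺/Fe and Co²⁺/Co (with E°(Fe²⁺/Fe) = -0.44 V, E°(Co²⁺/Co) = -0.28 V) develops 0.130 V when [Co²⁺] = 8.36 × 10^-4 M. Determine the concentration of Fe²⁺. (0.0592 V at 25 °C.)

From the Nernst equation, log Q = n(E° − E)/0.0592 = 2(0.16 − 0.130)/0.0592 = 1.014, so Q = 10.3.
With Q = [Fe²⁺]/[Co²⁺] and the known concentrations, [Fe²⁺] in the numerator gives [Fe²⁺] = 0.0086 M.

0.0086 M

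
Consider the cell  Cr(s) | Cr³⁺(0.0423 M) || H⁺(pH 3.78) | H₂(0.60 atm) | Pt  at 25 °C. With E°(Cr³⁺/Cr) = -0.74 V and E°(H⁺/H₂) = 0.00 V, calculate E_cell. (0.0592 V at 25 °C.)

The hydrogen couple is the cathode, so E°_cell = 0.74 V; n = 6.
[H⁺] = 10^(−3.78) = 1.7 × 10^-4 M, and Q = [Cr³⁺]^2·P(H₂)^3 / [H⁺]^6 = 1.85 × 10^19.
E = E° − (0.0592/6) log Q = 0.74 − (0.0592/6)(19.267) = 0.550 V.

0.55 V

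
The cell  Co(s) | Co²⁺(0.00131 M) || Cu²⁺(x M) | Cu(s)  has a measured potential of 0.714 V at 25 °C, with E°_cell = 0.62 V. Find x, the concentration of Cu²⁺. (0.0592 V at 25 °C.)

From the Nernst equation, log Q = n(E° − E)/0.0592 = 2(0.62 − 0.714)/0.0592 = -3.176, so Q = 6.67 × 10^-4.
With Q = [Co²⁺]/[Cu²⁺] and the known concentrations, [Cu²⁺] in the denominator gives [Cu²⁺] = 2.0 M.

2.0 M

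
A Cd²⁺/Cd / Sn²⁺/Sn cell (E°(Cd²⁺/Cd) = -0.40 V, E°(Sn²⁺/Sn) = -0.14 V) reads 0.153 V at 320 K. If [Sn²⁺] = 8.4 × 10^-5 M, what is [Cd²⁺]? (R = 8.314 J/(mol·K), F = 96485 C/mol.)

From the Nernst equation, ln Q = nF(E° − E)/RT = 2×96485×(0.26 − 0.153)/(8.314×320) = 7.761, so Q = 2350.
With Q = [Cd²⁺]/[Sn²⁺] and the known concentrations, [Cd²⁺] in the numerator gives [Cd²⁺] = 0.2 M.

0.2 M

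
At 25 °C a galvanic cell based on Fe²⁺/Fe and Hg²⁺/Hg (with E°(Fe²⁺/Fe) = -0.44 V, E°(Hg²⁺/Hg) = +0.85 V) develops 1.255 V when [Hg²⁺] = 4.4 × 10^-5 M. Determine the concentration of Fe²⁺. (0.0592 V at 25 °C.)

6.7 × 10^-4 M

From the Nernst equation, log Q = n(E° − E)/0.0592 = 2(1.29 − 1.255)/0.0592 = 1.182, so Q = 15.2.
With Q = [Fe²⁺]/[Hg²⁺] and the known concentrations, [Fe²⁺] in the numerator gives [Fe²⁺] = 6.7 × 10^-4 M.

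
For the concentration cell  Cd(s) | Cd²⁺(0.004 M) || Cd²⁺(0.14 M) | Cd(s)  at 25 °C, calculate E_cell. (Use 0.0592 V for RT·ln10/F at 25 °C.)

Both half-cells are Cd²⁺/Cd, so E°_cell = 0. The concentrated side is the cathode; the cell reaction moves Cd²⁺ from high to low concentration with n = 2.
Q = [Cd²⁺]_dilute/[Cd²⁺]_conc = 0.004/0.14 = 0.0286.
E = 0 − (0.0592/2) log Q = −(0.0592/2)(-1.544) = 0.0457 V.

0.046 V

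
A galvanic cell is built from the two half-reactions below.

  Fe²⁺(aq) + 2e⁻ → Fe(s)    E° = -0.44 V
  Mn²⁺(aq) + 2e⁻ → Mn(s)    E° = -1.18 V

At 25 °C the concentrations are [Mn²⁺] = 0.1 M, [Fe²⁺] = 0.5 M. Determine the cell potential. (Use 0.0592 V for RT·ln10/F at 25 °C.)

The Fe²⁺/Fe couple has the higher reduction potential and acts as the cathode, so E°_cell = -0.44 − (-1.18) = 0.74 V.
Balancing electrons gives n = 2; the reaction quotient is Q = [Mn²⁺]/[Fe²⁺] = 0.200.
At 25 °C, E = E° − (0.0592/n) log Q = 0.74 − (0.0592/2)(-0.699) = 0.740 + 0.021 = 0.761 V.

0.761 V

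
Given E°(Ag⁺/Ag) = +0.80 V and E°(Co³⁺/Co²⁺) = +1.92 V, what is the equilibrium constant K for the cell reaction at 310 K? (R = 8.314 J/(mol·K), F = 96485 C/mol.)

E°_cell = +1.92 − (+0.80) = 1.12 V, with n = 1 electron transferred.
At equilibrium E = 0, so the Nernst equation gives ln K = nFE°/RT = (1)(96485)(1.12)/((8.314)(310)) = 41.93.
K = e^41.93 = 1.6 × 10^18.

1.6 × 10^18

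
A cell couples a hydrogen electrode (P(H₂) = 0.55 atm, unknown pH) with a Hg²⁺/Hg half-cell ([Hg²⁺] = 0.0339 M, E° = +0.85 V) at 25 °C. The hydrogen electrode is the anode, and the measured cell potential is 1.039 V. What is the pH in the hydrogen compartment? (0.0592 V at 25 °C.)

E°_cell = 0.85 V and n = 2.
log Q = n(E° − E)/0.0592 = 2×(0.85 − 1.039)/0.0592 = -6.385.
With Q = [H⁺]^2 / ([Hg²⁺]·P(H₂)), solving for [H⁺] gives log[H⁺] = -4.057, so pH = 4.06.

pH = 4.06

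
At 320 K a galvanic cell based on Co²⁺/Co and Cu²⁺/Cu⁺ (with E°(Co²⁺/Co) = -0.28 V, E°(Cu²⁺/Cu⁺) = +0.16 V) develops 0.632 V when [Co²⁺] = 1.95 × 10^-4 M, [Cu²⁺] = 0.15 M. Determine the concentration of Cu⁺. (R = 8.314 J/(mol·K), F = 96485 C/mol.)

0.01 M

From the Nernst equation, ln Q = nF(E° − E)/RT = 2×96485×(0.44 − 0.632)/(8.314×320) = -13.926, so Q = 8.95 × 10^-7.
With Q = [Co²⁺]·[Cu⁺]^2/[Cu²⁺]^2 and the known concentrations, [Cu⁺]^2 in the numerator gives [Cu⁺] = 0.01 M.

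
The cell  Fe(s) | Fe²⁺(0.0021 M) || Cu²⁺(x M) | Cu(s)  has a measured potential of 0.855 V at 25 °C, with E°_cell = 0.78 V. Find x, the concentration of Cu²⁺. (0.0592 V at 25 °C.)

0.72 M

From the Nernst equation, log Q = n(E° − E)/0.0592 = 2(0.78 − 0.855)/0.0592 = -2.534, so Q = 0.00293.
With Q = [Fe²⁺]/[Cu²⁺] and the known concentrations, [Cu²⁺] in the denominator gives [Cu²⁺] = 0.72 M.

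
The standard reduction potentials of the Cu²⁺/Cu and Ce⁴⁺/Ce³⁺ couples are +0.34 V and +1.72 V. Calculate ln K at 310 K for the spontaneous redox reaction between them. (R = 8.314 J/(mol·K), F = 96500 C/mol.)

E°_cell = +1.72 − (+0.34) = 1.38 V, with n = 2 electrons transferred.
At equilibrium E = 0, so the Nernst equation gives ln K = nFE°/RT = (2)(96500)(1.38)/((8.314)(310)) = 103.34.

ln K = 103.3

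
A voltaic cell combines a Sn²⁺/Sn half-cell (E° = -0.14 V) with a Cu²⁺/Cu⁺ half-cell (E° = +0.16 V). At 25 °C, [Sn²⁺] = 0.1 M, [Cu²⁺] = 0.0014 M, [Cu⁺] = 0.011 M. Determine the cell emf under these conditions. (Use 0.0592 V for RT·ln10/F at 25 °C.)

0.277 V

The Cu²⁺/Cu⁺ couple has the higher reduction potential and acts as the cathode, so E°_cell = +0.16 − (-0.14) = 0.30 V.
Balancing electrons gives n = 2; the reaction quotient is Q = [Sn²⁺]·[Cu⁺]^2/[Cu²⁺]^2 = 6.17.
At 25 °C, E = E° − (0.0592/n) log Q = 0.30 − (0.0592/2)(0.791) = 0.300 − 0.023 = 0.277 V.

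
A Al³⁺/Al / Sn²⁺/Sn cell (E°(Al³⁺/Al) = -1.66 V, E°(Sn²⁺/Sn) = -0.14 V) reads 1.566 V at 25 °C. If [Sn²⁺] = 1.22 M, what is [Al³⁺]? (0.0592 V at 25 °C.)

0.0063 M

From the Nernst equation, log Q = n(E° − E)/0.0592 = 6(1.52 − 1.566)/0.0592 = -4.662, so Q = 2.18 × 10^-5.
With Q = [Al³⁺]^2/[Sn²⁺]^3 and the known concentrations, [Al³⁺]^2 in the numerator gives [Al³⁺] = 0.0063 M.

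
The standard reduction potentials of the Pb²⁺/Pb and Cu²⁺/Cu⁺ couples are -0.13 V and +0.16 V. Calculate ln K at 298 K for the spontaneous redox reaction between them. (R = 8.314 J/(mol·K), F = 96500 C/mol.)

E°_cell = +0.16 − (-0.13) = 0.29 V, with n = 2 electrons transferred.
At equilibrium E = 0, so the Nernst equation gives ln K = nFE°/RT = (2)(96500)(0.29)/((8.314)(298)) = 22.59.

ln K = 22.6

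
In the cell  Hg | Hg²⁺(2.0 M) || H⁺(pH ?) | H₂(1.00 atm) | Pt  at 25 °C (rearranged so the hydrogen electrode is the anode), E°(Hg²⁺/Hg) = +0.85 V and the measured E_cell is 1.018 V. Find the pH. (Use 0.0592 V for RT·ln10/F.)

pH = 2.69

E°_cell = 0.85 V and n = 2.
log Q = n(E° − E)/0.0592 = 2×(0.85 − 1.018)/0.0592 = -5.676.
With Q = [H⁺]^2 / ([Hg²⁺]·P(H₂)), solving for [H⁺] gives log[H⁺] = -2.687, so pH = 2.69.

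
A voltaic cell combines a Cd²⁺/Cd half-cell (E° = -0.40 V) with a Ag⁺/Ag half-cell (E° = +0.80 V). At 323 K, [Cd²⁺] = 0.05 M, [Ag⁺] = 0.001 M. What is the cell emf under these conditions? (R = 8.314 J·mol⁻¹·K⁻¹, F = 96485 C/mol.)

1.05 V

The Ag⁺/Ag couple has the higher reduction potential and acts as the cathode, so E°_cell = +0.80 − (-0.40) = 1.20 V.
Balancing electrons gives n = 2; the reaction quotient is Q = [Cd²⁺]/[Ag⁺]^2 = 5 × 10^4.
E = E° − (RT/nF) ln Q = 1.20 − (8.314×323)/(2×96485) × (10.820) = 1.200 − 0.151 = 1.049 V.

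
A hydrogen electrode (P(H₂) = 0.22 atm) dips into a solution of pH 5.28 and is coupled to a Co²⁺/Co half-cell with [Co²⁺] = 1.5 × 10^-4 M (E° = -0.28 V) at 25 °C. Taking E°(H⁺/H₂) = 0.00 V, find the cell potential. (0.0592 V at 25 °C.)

0.10 V

The hydrogen couple is the cathode, so E°_cell = 0.28 V; n = 2.
[H⁺] = 10^(−5.28) = 5.2 × 10^-6 M, and Q = [Co²⁺]·P(H₂) / [H⁺]^2 = 1.2 × 10^6.
E = E° − (0.0592/2) log Q = 0.28 − (0.0592/2)(6.079) = 0.100 V.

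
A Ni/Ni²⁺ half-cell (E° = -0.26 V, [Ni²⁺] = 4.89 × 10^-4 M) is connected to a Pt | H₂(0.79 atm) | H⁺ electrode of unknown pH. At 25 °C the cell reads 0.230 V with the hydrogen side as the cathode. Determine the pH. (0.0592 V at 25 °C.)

pH = 2.21

E°_cell = 0.26 V and n = 2.
log Q = n(E° − E)/0.0592 = 2×(0.26 − 0.230)/0.0592 = 1.014.
With Q = [Ni²⁺]·P(H₂) / [H⁺]^2, solving for [H⁺] gives log[H⁺] = -2.213, so pH = 2.21.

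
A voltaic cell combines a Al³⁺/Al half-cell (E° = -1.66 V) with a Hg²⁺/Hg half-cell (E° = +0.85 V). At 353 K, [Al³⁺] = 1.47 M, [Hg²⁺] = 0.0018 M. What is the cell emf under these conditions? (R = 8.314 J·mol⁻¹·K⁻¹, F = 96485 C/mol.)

The Hg²⁺/Hg couple has the higher reduction potential and acts as the cathode, so E°_cell = +0.85 − (-1.66) = 2.51 V.
Balancing electrons gives n = 6; the reaction quotient is Q = [Al³⁺]^2/[Hg²⁺]^3 = 3.71 × 10^8.
E = E° − (RT/nF) ln Q = 2.51 − (8.314×353)/(6×96485) × (19.730) = 2.510 − 0.100 = 2.410 V.

2.41 V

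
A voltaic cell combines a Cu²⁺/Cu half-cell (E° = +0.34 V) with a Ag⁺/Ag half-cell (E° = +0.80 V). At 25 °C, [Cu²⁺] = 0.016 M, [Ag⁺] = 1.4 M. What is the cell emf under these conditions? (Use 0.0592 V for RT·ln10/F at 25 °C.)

0.522 V

The Ag⁺/Ag couple has the higher reduction potential and acts as the cathode, so E°_cell = +0.80 − (+0.34) = 0.46 V.
Balancing electrons gives n = 2; the reaction quotient is Q = [Cu²⁺]/[Ag⁺]^2 = 0.00816.
At 25 °C, E = E° − (0.0592/n) log Q = 0.46 − (0.0592/2)(-2.088) = 0.460 + 0.062 = 0.522 V.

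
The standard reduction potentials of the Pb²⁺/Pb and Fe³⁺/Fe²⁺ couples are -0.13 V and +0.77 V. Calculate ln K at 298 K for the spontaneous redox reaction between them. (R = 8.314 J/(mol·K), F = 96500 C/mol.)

ln K = 70.1

E°_cell = +0.77 − (-0.13) = 0.90 V, with n = 2 electrons transferred.
At equilibrium E = 0, so the Nernst equation gives ln K = nFE°/RT = (2)(96500)(0.90)/((8.314)(298)) = 70.11.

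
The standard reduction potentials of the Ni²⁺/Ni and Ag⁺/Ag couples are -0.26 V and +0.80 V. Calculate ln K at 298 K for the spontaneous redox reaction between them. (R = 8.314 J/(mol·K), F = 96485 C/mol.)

ln K = 82.6

E°_cell = +0.80 − (-0.26) = 1.06 V, with n = 2 electrons transferred.
At equilibrium E = 0, so the Nernst equation gives ln K = nFE°/RT = (2)(96485)(1.06)/((8.314)(298)) = 82.56.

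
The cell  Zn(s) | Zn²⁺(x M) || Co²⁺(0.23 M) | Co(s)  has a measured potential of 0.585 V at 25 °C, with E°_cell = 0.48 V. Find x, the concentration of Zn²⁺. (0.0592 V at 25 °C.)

From the Nernst equation, log Q = n(E° − E)/0.0592 = 2(0.48 − 0.585)/0.0592 = -3.547, so Q = 2.84 × 10^-4.
With Q = [Zn²⁺]/[Co²⁺] and the known concentrations, [Zn²⁺] in the numerator gives [Zn²⁺] = 6.5 × 10^-5 M.

6.5 × 10^-5 M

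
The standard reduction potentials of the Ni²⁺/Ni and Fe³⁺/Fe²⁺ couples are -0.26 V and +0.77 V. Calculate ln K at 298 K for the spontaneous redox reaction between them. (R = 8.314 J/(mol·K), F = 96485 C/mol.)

E°_cell = +0.77 − (-0.26) = 1.03 V, with n = 2 electrons transferred.
At equilibrium E = 0, so the Nernst equation gives ln K = nFE°/RT = (2)(96485)(1.03)/((8.314)(298)) = 80.22.

ln K = 80.2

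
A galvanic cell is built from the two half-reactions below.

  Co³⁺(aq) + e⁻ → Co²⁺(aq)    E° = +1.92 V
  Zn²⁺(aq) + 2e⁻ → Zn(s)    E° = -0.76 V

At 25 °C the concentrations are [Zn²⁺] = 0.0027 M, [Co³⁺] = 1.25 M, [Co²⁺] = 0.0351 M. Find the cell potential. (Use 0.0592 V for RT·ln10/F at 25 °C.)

2.85 V

The Co³⁺/Co²⁺ couple has the higher reduction potential and acts as the cathode, so E°_cell = +1.92 − (-0.76) = 2.68 V.
Balancing electrons gives n = 2; the reaction quotient is Q = [Zn²⁺]·[Co²⁺]^2/[Co³⁺]^2 = 2.13 × 10^-6.
At 25 °C, E = E° − (0.0592/n) log Q = 2.68 − (0.0592/2)(-5.672) = 2.680 + 0.168 = 2.848 V.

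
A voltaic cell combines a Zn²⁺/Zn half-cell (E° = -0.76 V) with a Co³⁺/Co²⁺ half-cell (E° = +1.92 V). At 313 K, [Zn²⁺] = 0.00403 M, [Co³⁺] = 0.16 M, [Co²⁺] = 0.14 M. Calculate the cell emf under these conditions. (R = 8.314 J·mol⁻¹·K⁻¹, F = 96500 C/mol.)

2.76 V

The Co³⁺/Co²⁺ couple has the higher reduction potential and acts as the cathode, so E°_cell = +1.92 − (-0.76) = 2.68 V.
Balancing electrons gives n = 2; the reaction quotient is Q = [Zn²⁺]·[Co²⁺]^2/[Co³⁺]^2 = 0.00309.
E = E° − (RT/nF) ln Q = 2.68 − (8.314×313)/(2×96500) × (-5.781) = 2.680 + 0.078 = 2.758 V.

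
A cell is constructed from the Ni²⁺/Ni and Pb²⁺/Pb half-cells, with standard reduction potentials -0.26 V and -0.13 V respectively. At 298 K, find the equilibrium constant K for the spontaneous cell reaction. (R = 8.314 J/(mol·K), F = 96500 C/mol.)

2.5 × 10^4

E°_cell = -0.13 − (-0.26) = 0.13 V, with n = 2 electrons transferred.
At equilibrium E = 0, so the Nernst equation gives ln K = nFE°/RT = (2)(96500)(0.13)/((8.314)(298)) = 10.13.
K = e^10.13 = 2.5 × 10^4.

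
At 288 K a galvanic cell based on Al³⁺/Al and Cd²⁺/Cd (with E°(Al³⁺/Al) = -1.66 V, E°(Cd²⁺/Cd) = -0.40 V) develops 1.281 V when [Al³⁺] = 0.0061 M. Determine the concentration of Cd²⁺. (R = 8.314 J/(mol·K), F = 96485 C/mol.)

0.18 M

From the Nernst equation, ln Q = nF(E° − E)/RT = 6×96485×(1.26 − 1.281)/(8.314×288) = -5.077, so Q = 0.00624.
With Q = [Al³⁺]^2/[Cd²⁺]^3 and the known concentrations, [Cd²⁺]^3 in the denominator gives [Cd²⁺] = 0.18 M.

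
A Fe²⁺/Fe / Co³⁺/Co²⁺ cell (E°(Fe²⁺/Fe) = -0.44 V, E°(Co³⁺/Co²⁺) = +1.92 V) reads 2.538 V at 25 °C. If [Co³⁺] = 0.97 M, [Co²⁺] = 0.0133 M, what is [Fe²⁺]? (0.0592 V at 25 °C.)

0.0052 M

From the Nernst equation, log Q = n(E° − E)/0.0592 = 2(2.36 − 2.538)/0.0592 = -6.014, so Q = 9.69 × 10^-7.
With Q = [Fe²⁺]·[Co²⁺]^2/[Co³⁺]^2 and the known concentrations, [Fe²⁺] in the numerator gives [Fe²⁺] = 0.0052 M.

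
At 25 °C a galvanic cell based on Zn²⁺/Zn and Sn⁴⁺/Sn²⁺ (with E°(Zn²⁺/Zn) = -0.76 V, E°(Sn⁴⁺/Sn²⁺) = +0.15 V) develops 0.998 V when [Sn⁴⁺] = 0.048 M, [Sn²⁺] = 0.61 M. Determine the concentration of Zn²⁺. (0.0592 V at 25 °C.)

From the Nernst equation, log Q = n(E° − E)/0.0592 = 2(0.91 − 0.998)/0.0592 = -2.973, so Q = 0.00106.
With Q = [Zn²⁺]·[Sn²⁺]/[Sn⁴⁺] and the known concentrations, [Zn²⁺] in the numerator gives [Zn²⁺] = 8.4 × 10^-5 M.

8.4 × 10^-5 M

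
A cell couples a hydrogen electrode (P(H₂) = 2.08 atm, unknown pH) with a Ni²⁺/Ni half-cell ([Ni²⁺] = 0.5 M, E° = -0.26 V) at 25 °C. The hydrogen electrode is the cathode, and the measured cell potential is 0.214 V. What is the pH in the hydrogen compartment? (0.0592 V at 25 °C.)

E°_cell = 0.26 V and n = 2.
log Q = n(E° − E)/0.0592 = 2×(0.26 − 0.214)/0.0592 = 1.554.
With Q = [Ni²⁺]·P(H₂) / [H⁺]^2, solving for [H⁺] gives log[H⁺] = -0.769, so pH = 0.77.

pH = 0.77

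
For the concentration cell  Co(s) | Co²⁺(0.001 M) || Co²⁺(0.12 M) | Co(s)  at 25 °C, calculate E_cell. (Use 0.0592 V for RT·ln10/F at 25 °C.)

0.062 V

Both half-cells are Co²⁺/Co, so E°_cell = 0. The concentrated side is the cathode; the cell reaction moves Co²⁺ from high to low concentration with n = 2.
Q = [Co²⁺]_dilute/[Co²⁺]_conc = 0.001/0.12 = 0.00833.
E = 0 − (0.0592/2) log Q = −(0.0592/2)(-2.079) = 0.0615 V.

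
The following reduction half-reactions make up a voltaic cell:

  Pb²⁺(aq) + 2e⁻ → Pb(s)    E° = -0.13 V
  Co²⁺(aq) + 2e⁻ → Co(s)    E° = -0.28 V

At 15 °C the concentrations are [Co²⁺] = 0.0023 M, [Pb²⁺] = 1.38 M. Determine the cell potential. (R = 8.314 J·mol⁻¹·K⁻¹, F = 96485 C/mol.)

The Pb²⁺/Pb couple has the higher reduction potential and acts as the cathode, so E°_cell = -0.13 − (-0.28) = 0.15 V.
Balancing electrons gives n = 2; the reaction quotient is Q = [Co²⁺]/[Pb²⁺] = 0.00167.
E = E° − (RT/nF) ln Q = 0.15 − (8.314×288)/(2×96485) × (-6.397) = 0.150 + 0.079 = 0.229 V.

0.229 V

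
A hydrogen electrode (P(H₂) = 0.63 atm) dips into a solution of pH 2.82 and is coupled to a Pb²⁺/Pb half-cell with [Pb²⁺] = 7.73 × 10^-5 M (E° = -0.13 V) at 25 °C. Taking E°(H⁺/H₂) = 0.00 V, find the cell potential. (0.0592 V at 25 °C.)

0.091 V

The hydrogen couple is the cathode, so E°_cell = 0.13 V; n = 2.
[H⁺] = 10^(−2.82) = 0.0015 M, and Q = [Pb²⁺]·P(H₂) / [H⁺]^2 = 21.3.
E = E° − (0.0592/2) log Q = 0.13 − (0.0592/2)(1.328) = 0.091 V.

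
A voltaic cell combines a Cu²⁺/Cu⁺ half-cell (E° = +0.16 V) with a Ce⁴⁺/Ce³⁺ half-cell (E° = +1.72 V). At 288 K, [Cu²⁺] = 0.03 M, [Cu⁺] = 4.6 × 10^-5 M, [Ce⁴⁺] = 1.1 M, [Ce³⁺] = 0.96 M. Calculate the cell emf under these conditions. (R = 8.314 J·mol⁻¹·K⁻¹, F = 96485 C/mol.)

1.40 V

The Ce⁴⁺/Ce³⁺ couple has the higher reduction potential and acts as the cathode, so E°_cell = +1.72 − (+0.16) = 1.56 V.
Balancing electrons gives n = 1; the reaction quotient is Q = [Cu²⁺]·[Ce³⁺]/([Cu⁺]·[Ce⁴⁺]) = 569.
E = E° − (RT/nF) ln Q = 1.56 − (8.314×288)/(1×96485) × (6.344) = 1.560 − 0.157 = 1.403 V.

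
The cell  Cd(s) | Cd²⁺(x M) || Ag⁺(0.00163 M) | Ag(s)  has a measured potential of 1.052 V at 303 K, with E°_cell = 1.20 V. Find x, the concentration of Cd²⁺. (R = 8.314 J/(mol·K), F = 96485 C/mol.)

From the Nernst equation, ln Q = nF(E° − E)/RT = 2×96485×(1.20 − 1.052)/(8.314×303) = 11.337, so Q = 8.39 × 10^4.
With Q = [Cd²⁺]/[Ag⁺]^2 and the known concentrations, [Cd²⁺] in the numerator gives [Cd²⁺] = 0.22 M.

0.22 M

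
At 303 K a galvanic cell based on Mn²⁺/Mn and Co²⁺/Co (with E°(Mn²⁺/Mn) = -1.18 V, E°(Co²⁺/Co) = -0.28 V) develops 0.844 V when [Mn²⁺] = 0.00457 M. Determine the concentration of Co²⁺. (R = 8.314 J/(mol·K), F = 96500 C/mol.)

6.3 × 10^-5 M

From the Nernst equation, ln Q = nF(E° − E)/RT = 2×96500×(0.90 − 0.844)/(8.314×303) = 4.290, so Q = 73.0.
With Q = [Mn²⁺]/[Co²⁺] and the known concentrations, [Co²⁺] in the denominator gives [Co²⁺] = 6.3 × 10^-5 M.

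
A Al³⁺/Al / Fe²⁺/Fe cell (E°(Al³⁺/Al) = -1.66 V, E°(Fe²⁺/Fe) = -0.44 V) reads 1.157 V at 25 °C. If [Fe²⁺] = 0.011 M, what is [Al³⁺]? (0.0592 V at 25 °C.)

1.8 M

From the Nernst equation, log Q = n(E° − E)/0.0592 = 6(1.22 − 1.157)/0.0592 = 6.385, so Q = 2.43 × 10^6.
With Q = [Al³⁺]^2/[Fe²⁺]^3 and the known concentrations, [Al³⁺]^2 in the numerator gives [Al³⁺] = 1.8 M.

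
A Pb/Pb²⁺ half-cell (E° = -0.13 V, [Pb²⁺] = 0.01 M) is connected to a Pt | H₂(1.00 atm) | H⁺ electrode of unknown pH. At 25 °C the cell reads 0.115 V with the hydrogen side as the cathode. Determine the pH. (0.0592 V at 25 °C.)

E°_cell = 0.13 V and n = 2.
log Q = n(E° − E)/0.0592 = 2×(0.13 − 0.115)/0.0592 = 0.507.
With Q = [Pb²⁺]·P(H₂) / [H⁺]^2, solving for [H⁺] gives log[H⁺] = -1.253, so pH = 1.25.

pH = 1.25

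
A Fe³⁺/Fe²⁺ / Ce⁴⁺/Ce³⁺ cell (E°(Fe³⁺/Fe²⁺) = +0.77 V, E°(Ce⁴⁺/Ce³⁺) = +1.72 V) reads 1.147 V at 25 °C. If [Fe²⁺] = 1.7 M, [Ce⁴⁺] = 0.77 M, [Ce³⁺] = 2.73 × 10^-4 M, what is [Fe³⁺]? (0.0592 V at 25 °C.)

From the Nernst equation, log Q = n(E° − E)/0.0592 = 1(0.95 − 1.147)/0.0592 = -3.328, so Q = 4.7 × 10^-4.
With Q = [Fe³⁺]·[Ce³⁺]/([Fe²⁺]·[Ce⁴⁺]) and the known concentrations, [Fe³⁺] in the numerator gives [Fe³⁺] = 2.3 M.

2.3 M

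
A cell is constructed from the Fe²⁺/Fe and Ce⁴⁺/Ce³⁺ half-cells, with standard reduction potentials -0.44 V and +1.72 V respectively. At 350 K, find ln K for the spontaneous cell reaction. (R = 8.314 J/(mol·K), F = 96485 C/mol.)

ln K = 143.2

E°_cell = +1.72 − (-0.44) = 2.16 V, with n = 2 electrons transferred.
At equilibrium E = 0, so the Nernst equation gives ln K = nFE°/RT = (2)(96485)(2.16)/((8.314)(350)) = 143.24.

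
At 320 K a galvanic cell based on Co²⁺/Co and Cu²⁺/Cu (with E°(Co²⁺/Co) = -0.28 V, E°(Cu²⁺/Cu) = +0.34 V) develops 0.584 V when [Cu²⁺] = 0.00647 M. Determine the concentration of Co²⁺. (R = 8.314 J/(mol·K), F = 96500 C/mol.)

From the Nernst equation, ln Q = nF(E° − E)/RT = 2×96500×(0.62 − 0.584)/(8.314×320) = 2.612, so Q = 13.6.
With Q = [Co²⁺]/[Cu²⁺] and the known concentrations, [Co²⁺] in the numerator gives [Co²⁺] = 0.088 M.

0.088 M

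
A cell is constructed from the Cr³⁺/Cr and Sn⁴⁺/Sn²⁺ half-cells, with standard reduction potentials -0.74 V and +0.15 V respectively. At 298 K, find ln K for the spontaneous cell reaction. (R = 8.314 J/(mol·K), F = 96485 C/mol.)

E°_cell = +0.15 − (-0.74) = 0.89 V, with n = 6 electrons transferred.
At equilibrium E = 0, so the Nernst equation gives ln K = nFE°/RT = (6)(96485)(0.89)/((8.314)(298)) = 207.96.

ln K = 208.0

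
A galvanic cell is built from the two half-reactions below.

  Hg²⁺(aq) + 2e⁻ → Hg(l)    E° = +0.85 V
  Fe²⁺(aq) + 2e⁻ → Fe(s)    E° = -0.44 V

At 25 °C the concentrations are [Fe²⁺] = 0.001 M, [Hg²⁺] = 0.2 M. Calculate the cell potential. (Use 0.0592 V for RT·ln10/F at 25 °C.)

1.36 V

The Hg²⁺/Hg couple has the higher reduction potential and acts as the cathode, so E°_cell = +0.85 − (-0.44) = 1.29 V.
Balancing electrons gives n = 2; the reaction quotient is Q = [Fe²⁺]/[Hg²⁺] = 0.00500.
At 25 °C, E = E° − (0.0592/n) log Q = 1.29 − (0.0592/2)(-2.301) = 1.290 + 0.068 = 1.358 V.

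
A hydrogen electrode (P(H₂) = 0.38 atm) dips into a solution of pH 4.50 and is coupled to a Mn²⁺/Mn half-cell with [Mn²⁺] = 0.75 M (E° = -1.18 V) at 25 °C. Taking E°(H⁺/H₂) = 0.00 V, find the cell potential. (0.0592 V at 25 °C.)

0.93 V

The hydrogen couple is the cathode, so E°_cell = 1.18 V; n = 2.
[H⁺] = 10^(−4.50) = 3.2 × 10^-5 M, and Q = [Mn²⁺]·P(H₂) / [H⁺]^2 = 2.85 × 10^8.
E = E° − (0.0592/2) log Q = 1.18 − (0.0592/2)(8.455) = 0.930 V.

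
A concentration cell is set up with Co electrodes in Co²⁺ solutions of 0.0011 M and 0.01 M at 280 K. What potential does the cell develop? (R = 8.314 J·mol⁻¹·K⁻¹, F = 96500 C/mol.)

0.027 V

Both half-cells are Co²⁺/Co, so E°_cell = 0. The concentrated side is the cathode; the cell reaction moves Co²⁺ from high to low concentration with n = 2.
Q = [Co²⁺]_dilute/[Co²⁺]_conc = 0.0011/0.01 = 0.110.
E = 0 − (RT/nF) ln Q = −((8.314×280)/(2×96500))(-2.207) = 0.0266 V.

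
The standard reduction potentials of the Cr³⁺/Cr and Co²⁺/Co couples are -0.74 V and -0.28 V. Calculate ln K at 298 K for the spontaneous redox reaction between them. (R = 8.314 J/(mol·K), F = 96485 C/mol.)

ln K = 107.5

E°_cell = -0.28 − (-0.74) = 0.46 V, with n = 6 electrons transferred.
At equilibrium E = 0, so the Nernst equation gives ln K = nFE°/RT = (6)(96485)(0.46)/((8.314)(298)) = 107.48.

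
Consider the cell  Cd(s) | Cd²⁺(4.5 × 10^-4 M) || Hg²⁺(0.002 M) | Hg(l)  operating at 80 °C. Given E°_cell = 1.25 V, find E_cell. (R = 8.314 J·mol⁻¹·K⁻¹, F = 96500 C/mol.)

Balancing electrons gives n = 2; the reaction quotient is Q = [Cd²⁺]/[Hg²⁺] = 0.225.
E = E° − (RT/nF) ln Q = 1.25 − (8.314×353)/(2×96500) × (-1.492) = 1.250 + 0.023 = 1.273 V.

1.27 V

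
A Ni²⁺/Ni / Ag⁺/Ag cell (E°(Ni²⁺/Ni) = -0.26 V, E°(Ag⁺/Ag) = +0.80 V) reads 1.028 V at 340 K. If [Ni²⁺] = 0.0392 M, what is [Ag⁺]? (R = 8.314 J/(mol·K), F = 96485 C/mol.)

0.066 M

From the Nernst equation, ln Q = nF(E° − E)/RT = 2×96485×(1.06 − 1.028)/(8.314×340) = 2.184, so Q = 8.89.
With Q = [Ni²⁺]/[Ag⁺]^2 and the known concentrations, [Ag⁺]^2 in the denominator gives [Ag⁺] = 0.066 M.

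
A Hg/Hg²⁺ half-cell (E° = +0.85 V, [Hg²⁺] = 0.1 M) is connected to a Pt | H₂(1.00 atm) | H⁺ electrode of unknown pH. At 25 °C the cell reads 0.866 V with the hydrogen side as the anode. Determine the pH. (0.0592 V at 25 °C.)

pH = 0.77

E°_cell = 0.85 V and n = 2.
log Q = n(E° − E)/0.0592 = 2×(0.85 − 0.866)/0.0592 = -0.541.
With Q = [H⁺]^2 / ([Hg²⁺]·P(H₂)), solving for [H⁺] gives log[H⁺] = -0.770, so pH = 0.77.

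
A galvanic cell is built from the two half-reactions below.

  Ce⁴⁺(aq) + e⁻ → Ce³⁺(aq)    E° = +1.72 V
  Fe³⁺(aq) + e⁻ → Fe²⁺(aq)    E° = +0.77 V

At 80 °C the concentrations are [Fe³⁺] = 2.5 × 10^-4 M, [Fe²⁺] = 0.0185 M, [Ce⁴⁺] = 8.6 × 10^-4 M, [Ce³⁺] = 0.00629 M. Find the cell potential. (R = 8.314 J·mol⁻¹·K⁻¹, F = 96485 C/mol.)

1.02 V

The Ce⁴⁺/Ce³⁺ couple has the higher reduction potential and acts as the cathode, so E°_cell = +1.72 − (+0.77) = 0.95 V.
Balancing electrons gives n = 1; the reaction quotient is Q = [Fe³⁺]·[Ce³⁺]/([Fe²⁺]·[Ce⁴⁺]) = 0.0988.
E = E° − (RT/nF) ln Q = 0.95 − (8.314×353)/(1×96485) × (-2.314) = 0.950 + 0.070 = 1.020 V.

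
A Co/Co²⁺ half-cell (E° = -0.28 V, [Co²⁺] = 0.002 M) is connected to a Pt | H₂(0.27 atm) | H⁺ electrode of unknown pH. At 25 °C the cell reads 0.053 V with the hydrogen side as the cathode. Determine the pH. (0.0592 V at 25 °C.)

E°_cell = 0.28 V and n = 2.
log Q = n(E° − E)/0.0592 = 2×(0.28 − 0.053)/0.0592 = 7.669.
With Q = [Co²⁺]·P(H₂) / [H⁺]^2, solving for [H⁺] gives log[H⁺] = -5.468, so pH = 5.47.

pH = 5.47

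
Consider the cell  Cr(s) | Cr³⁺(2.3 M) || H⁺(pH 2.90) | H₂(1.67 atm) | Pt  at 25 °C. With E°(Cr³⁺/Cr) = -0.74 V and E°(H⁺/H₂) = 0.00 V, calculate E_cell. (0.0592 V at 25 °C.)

0.55 V

The hydrogen couple is the cathode, so E°_cell = 0.74 V; n = 6.
[H⁺] = 10^(−2.90) = 0.0013 M, and Q = [Cr³⁺]^2·P(H₂)^3 / [H⁺]^6 = 6.19 × 10^18.
E = E° − (0.0592/6) log Q = 0.74 − (0.0592/6)(18.792) = 0.555 V.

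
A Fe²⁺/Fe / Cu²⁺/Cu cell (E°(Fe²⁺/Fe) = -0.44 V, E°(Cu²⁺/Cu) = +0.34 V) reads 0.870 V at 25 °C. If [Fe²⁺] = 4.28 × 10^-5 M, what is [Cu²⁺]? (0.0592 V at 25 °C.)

0.047 M

From the Nernst equation, log Q = n(E° − E)/0.0592 = 2(0.78 − 0.870)/0.0592 = -3.041, so Q = 9.11 × 10^-4.
With Q = [Fe²⁺]/[Cu²⁺] and the known concentrations, [Cu²⁺] in the denominator gives [Cu²⁺] = 0.047 M.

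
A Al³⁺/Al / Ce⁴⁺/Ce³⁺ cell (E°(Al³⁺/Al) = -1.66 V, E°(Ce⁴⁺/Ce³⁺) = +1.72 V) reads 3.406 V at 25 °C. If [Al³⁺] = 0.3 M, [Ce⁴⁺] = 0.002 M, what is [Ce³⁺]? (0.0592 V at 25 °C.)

From the Nernst equation, log Q = n(E° − E)/0.0592 = 3(3.38 − 3.406)/0.0592 = -1.318, so Q = 0.0481.
With Q = [Al³⁺]·[Ce³⁺]^3/[Ce⁴⁺]^3 and the known concentrations, [Ce³⁺]^3 in the numerator gives [Ce³⁺] = 0.0011 M.

0.0011 M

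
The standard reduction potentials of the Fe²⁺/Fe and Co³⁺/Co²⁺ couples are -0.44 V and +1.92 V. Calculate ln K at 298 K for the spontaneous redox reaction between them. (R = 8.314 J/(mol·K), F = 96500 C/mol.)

ln K = 183.8

E°_cell = +1.92 − (-0.44) = 2.36 V, with n = 2 electrons transferred.
At equilibrium E = 0, so the Nernst equation gives ln K = nFE°/RT = (2)(96500)(2.36)/((8.314)(298)) = 183.84.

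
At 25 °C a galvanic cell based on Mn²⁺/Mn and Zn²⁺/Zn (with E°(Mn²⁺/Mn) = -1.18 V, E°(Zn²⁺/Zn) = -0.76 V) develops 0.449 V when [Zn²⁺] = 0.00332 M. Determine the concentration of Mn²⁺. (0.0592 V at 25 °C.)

From the Nernst equation, log Q = n(E° − E)/0.0592 = 2(0.42 − 0.449)/0.0592 = -0.980, so Q = 0.105.
With Q = [Mn²⁺]/[Zn²⁺] and the known concentrations, [Mn²⁺] in the numerator gives [Mn²⁺] = 3.5 × 10^-4 M.

3.5 × 10^-4 M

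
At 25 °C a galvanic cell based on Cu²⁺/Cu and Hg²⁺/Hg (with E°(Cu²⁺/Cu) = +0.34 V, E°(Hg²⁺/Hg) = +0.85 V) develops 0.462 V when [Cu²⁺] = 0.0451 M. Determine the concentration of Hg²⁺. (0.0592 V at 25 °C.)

From the Nernst equation, log Q = n(E° − E)/0.0592 = 2(0.51 − 0.462)/0.0592 = 1.622, so Q = 41.8.
With Q = [Cu²⁺]/[Hg²⁺] and the known concentrations, [Hg²⁺] in the denominator gives [Hg²⁺] = 0.0011 M.

0.0011 M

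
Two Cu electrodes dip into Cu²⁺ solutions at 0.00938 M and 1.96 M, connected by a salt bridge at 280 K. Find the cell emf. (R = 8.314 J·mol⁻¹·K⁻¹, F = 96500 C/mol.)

0.064 V

Both half-cells are Cu²⁺/Cu, so E°_cell = 0. The concentrated side is the cathode; the cell reaction moves Cu²⁺ from high to low concentration with n = 2.
Q = [Cu²⁺]_dilute/[Cu²⁺]_conc = 0.00938/1.96 = 0.00479.
E = 0 − (RT/nF) ln Q = −((8.314×280)/(2×96500))(-5.342) = 0.0644 V.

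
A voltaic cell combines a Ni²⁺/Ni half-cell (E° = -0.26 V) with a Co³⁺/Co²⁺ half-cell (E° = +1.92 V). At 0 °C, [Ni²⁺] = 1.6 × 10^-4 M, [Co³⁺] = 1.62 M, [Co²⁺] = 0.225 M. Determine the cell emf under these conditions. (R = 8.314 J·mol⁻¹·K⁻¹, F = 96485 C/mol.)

The Co³⁺/Co²⁺ couple has the higher reduction potential and acts as the cathode, so E°_cell = +1.92 − (-0.26) = 2.18 V.
Balancing electrons gives n = 2; the reaction quotient is Q = [Ni²⁺]·[Co²⁺]^2/[Co³⁺]^2 = 3.09 × 10^-6.
E = E° − (RT/nF) ln Q = 2.18 − (8.314×273)/(2×96485) × (-12.688) = 2.180 + 0.149 = 2.329 V.

2.33 V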